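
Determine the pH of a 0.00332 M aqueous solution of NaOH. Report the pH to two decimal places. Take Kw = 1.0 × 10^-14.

NaOH is a strong base; [OH-] = 0.00332 M.
pOH = -log(0.00332) = 2.48
pH = 14.00 - 2.48 = 11.52

pH = 11.52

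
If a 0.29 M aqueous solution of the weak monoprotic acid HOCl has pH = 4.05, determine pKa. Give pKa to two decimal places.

[H+] = 10^(-4.05) = 8.91 × 10^-5 M
At equilibrium [HA] = 0.29 − 8.91 × 10^-5 = 2.90 × 10^-1 M
Ka = [H+][A-]/[HA] = (8.91 × 10^-5)² / 2.90 × 10^-1 = 2.74 × 10^-8
pKa = -log(2.74 × 10^-8) = 7.56

pKa = 7.56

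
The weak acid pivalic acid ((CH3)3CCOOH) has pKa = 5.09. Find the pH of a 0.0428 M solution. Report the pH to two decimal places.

(CH3)3CCOOH ⇌ (CH3)3CCOO- + H+
Ka = 10^(−5.09) = 8.13 × 10^-6
From the ICE table, Ka = x²/(0.0428 − x) = 8.13 × 10^-6.
Neglecting x in the denominator: x = √(8.13 × 10^-6 × 0.0428) = 5.90 × 10^-4 M
pH = −log(5.90 × 10^-4) = 3.23

pH = 3.23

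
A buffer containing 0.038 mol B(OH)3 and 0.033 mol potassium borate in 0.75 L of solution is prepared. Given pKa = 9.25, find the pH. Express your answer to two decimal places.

pH = 9.19

pH = pKa + log([A⁻]/[HA]) = 9.25 + log(0.033/0.038)
pH = 9.25 + (-0.061) = 9.19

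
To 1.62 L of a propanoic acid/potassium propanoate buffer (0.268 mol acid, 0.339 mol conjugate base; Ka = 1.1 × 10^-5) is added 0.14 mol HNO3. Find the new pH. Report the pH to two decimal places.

pH = 4.65

After neutralization: n(CH3CH2COOH) = 0.408 mol, n(CH3CH2COO-) = 0.199 mol.
pKa = −log(1.1 × 10^-5) = 4.959
pH = pKa + log(n_CH3CH2COO-/n_CH3CH2COOH) = 4.959 + log(0.199/0.408) = 4.959 + (-0.312)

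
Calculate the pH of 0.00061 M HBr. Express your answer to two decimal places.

pH = 3.21

HBr is a strong acid and dissociates completely, so [H+] = 0.00061 M.
pH = -log(0.00061) = 3.21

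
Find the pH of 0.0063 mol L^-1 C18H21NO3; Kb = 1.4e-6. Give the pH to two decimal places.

pH = 9.97

C18H21NO3 + H2O ⇌ C18H22NO3+ + OH-
Kb = x²/(0.0063 − x) = 1.4 × 10^-6
Since Kb ≪ C₀, x ≈ √(Kb·C₀) = 9.39 × 10^-5 M.
Check: 1.5% ionized — well under 5%, approximation valid.
pOH = 4.03, so pH = 14.00 − pOH = 9.97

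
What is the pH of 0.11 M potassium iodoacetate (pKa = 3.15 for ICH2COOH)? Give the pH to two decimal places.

pH = 8.10

ICH2COO- is the conjugate base of the weak acid ICH2COOH.
Ka = 10^(−3.15) = 7.08 × 10^-4
Kb = Kw/Ka = 1.0×10^-14 / 7.08 × 10^-4 = 1.41 × 10^-11
From the ICE table, Kb = [OH-]²/(0.11 − [OH-]) = 1.41 × 10^-11.
Neglecting [OH-] in the denominator: [OH-] = √(1.41 × 10^-11 × 0.11) = 1.25 × 10^-6 M
pOH = 5.90, so pH = 14.00 − pOH = 8.10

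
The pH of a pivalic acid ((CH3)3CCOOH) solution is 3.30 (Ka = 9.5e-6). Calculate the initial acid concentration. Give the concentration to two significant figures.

[H+] = 10^(-3.30) = 5.01 × 10^-4 M = x
Ka = x²/(C₀ − x) ⇒ C₀ = x + x²/Ka
C₀ = 5.01 × 10^-4 + (5.01 × 10^-4)²/(9.5 × 10^-6) = 2.69 × 10^-2 M

C₀ = 2.7 × 10^-2 M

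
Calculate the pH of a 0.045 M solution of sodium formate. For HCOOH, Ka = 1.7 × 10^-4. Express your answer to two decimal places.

HCOO- is the conjugate base of the weak acid HCOOH.
Kb = Kw/Ka = 1.0×10^-14 / 1.7 × 10^-4 = 5.88 × 10^-11
Let x = [OH-] at equilibrium. Kb = x²/(0.045 − x).
Since Kb ≪ C₀, x ≈ √(Kb·C₀) = 1.63 × 10^-6 M.
Check: 0.0036% ionized — well under 5%, approximation valid.
pOH = 5.79, so pH = 14.00 − pOH = 8.21

pH = 8.21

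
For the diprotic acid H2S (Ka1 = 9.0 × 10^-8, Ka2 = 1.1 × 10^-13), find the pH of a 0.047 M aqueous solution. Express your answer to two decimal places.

Ka1 ≫ Ka2, so treat the first dissociation as the only significant source of H+.
Ka1 = x²/(0.047 − x) = 9.0 × 10^-8
x ≈ √(9.0 × 10^-8 × 0.047) = 6.50 × 10^-5 M
pH = −log(6.50 × 10^-5) = 4.19

pH = 4.19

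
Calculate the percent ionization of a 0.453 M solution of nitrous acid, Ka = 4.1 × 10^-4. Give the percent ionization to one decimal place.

HNO2 ⇌ NO2- + H+; let x = [H+] at equilibrium.
x ≈ √(Ka·C₀) = √(4.1 × 10^-4 × 0.453) = 1.36 × 10^-2 M
Fraction ionized = 1.36 × 10^-2 / 0.453 = 0.0300 → 3.0%

3.0%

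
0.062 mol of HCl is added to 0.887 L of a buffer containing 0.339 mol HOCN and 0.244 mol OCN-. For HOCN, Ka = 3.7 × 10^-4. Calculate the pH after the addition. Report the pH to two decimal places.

Added H+ converts OCN- to HOCN: HOCN → 0.401 mol, OCN- → 0.182 mol.
pKa = −log(3.7 × 10^-4) = 3.432
Henderson–Hasselbalch with mole ratio 0.182/0.401: pH = 3.432 + (-0.343)

pH = 3.09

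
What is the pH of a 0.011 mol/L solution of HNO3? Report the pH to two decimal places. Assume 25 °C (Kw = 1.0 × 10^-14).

HNO3 is a strong acid and dissociates completely, so [H+] = 0.011 M.
pH = -log(0.011) = 1.96

pH = 1.96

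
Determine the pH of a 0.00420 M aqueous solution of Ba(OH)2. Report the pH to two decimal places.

Ba(OH)2 is a strong base (each formula unit releases 2 OH-); [OH-] = 0.0084 M.
pOH = -log(0.0084) = 2.08
pH = 14.00 - 2.08 = 11.92

pH = 11.92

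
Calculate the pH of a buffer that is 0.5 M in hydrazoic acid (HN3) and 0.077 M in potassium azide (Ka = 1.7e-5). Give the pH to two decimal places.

pH = 3.96

pKa = −log(1.7 × 10^-5) = 4.770
pH = pKa + log([A⁻]/[HA]) = 4.770 + log(0.077/0.5)
pH = 4.770 + (-0.812) = 3.96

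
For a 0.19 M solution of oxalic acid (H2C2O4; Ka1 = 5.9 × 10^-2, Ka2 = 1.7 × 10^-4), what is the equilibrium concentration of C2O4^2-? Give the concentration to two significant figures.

1.7 × 10^-4 M

First ionization gives [H+] ≈ [HC2O4-] = 8.04 × 10^-2 M.
Second step: Ka2 = [H+][C2O4^2-]/[HC2O4-] ≈ [C2O4^2-] (since [H+] ≈ [HC2O4-]).
So [C2O4^2-] ≈ Ka2.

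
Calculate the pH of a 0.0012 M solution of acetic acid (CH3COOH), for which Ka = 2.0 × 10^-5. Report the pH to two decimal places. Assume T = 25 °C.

CH3COOH ⇌ CH3COO- + H+
From the ICE table, Ka = [H+]²/(0.0012 − [H+]) = 2.0 × 10^-5.
[H+] is not negligible relative to C₀; solve [H+]² + 2e-05·[H+] − 2.4e-08 = 0.
[H+] = [−2e-05 + √(2e-05² + 9.6e-08)]/2 = 1.45 × 10^-4 M
pH = −log[H+] = −log(1.45 × 10^-4) = 3.84

pH = 3.84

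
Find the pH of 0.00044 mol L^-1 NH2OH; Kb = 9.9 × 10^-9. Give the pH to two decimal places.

NH2OH + H2O ⇌ NH3OH+ + OH-
Kb = [OH-]²/(0.00044 − [OH-]) = 9.9 × 10^-9
Assume [OH-] ≪ 0.00044: [OH-] ≈ √(9.9 × 10^-9 × 0.00044) = 2.09 × 10^-6 M
pOH = 5.68, so pH = 14.00 − pOH = 8.32

pH = 8.32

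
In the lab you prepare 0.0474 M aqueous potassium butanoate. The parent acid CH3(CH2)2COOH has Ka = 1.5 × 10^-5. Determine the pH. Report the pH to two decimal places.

pH = 8.75

CH3(CH2)2COO- is the conjugate base of the weak acid CH3(CH2)2COOH.
Kb = Kw/Ka = 1.0×10^-14 / 1.5 × 10^-5 = 6.67 × 10^-10
From the ICE table, Kb = x²/(0.0474 − x) = 6.67 × 10^-10.
Assume x ≪ 0.0474: x ≈ √(6.67 × 10^-10 × 0.0474) = 5.62 × 10^-6 M
pOH = −log(5.62 × 10^-6) = 5.25; pH = 14.00 − 5.25 = 8.75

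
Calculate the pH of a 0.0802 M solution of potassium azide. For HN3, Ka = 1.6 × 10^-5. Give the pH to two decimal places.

N3- is the conjugate base of the weak acid HN3.
Kb = Kw/Ka = 1.0×10^-14 / 1.6 × 10^-5 = 6.25 × 10^-10
Kb = x²/(0.0802 − x) = 6.25 × 10^-10
Assume x ≪ 0.0802: x ≈ √(6.25 × 10^-10 × 0.0802) = 7.08 × 10^-6 M
pOH = 5.15, so pH = 14.00 − pOH = 8.85

pH = 8.85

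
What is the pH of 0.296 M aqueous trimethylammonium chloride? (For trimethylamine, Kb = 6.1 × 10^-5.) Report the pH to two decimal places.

(CH3)3NH+ is the conjugate acid of the weak base (CH3)3N.
Ka = Kw/Kb = 1.0×10^-14 / 6.1 × 10^-5 = 1.64 × 10^-10
From the ICE table, Ka = x²/(0.296 − x) = 1.64 × 10^-10.
Since Ka ≪ C₀, x ≈ √(Ka·C₀) = 6.97 × 10^-6 M.
Check: 0.0024% ionized — well under 5%, approximation valid.
pH = −log(6.97 × 10^-6) = 5.16

pH = 5.16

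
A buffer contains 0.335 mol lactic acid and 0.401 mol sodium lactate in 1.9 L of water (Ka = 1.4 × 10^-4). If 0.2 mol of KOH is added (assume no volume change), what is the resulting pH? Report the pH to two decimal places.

OH- converts CH3CH(OH)COOH to CH3CH(OH)COO-: CH3CH(OH)COOH → 0.135 mol, CH3CH(OH)COO- → 0.601 mol.
pKa = −log(1.4 × 10^-4) = 3.854
pH = pKa + log([A⁻]/[HA]) = 3.854 + log(0.601/0.135) = 3.854 +0.649

pH = 4.50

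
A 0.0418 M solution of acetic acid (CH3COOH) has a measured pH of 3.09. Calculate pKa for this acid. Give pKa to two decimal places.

[H+] = 10^(-3.09) = 8.13 × 10^-4 M
At equilibrium [HA] = 0.0418 − 8.13 × 10^-4 = 4.10 × 10^-2 M
Ka = [H+][A-]/[HA] = (8.13 × 10^-4)² / 4.10 × 10^-2 = 1.61 × 10^-5
pKa = -log(1.61 × 10^-5) = 4.79

pKa = 4.79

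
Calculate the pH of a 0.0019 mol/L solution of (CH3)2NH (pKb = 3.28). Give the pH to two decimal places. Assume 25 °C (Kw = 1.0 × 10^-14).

(CH3)2NH + H2O ⇌ (CH3)2NH2+ + OH-
Kb = 10^(−3.28) = 5.25 × 10^-4
From the ICE table, Kb = [OH-]²/(0.0019 − [OH-]) = 5.25 × 10^-4.
The 5% rule fails; solving [OH-]² + Kb·[OH-] − Kb·C₀ = 0 exactly:
[OH-] = (−Kb + √(Kb² + 4·Kb·C₀))/2 = 7.70 × 10^-4 M
pOH = 3.11, so pH = 14.00 − pOH = 10.89

pH = 10.89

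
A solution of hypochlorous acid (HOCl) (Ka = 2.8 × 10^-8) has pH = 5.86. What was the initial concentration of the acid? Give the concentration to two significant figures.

[H+] = 10^(-5.86) = 1.38 × 10^-6 M = x
Ka = x²/(C₀ − x) ⇒ C₀ = x + x²/Ka
C₀ = 1.38 × 10^-6 + (1.38 × 10^-6)²/(2.8 × 10^-8) = 6.94 × 10^-5 M

C₀ = 6.9 × 10^-5 M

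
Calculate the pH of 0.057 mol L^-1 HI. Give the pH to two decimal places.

pH = 1.24

HI is a strong acid and dissociates completely, so [H+] = 0.057 M.
pH = -log(0.057) = 1.24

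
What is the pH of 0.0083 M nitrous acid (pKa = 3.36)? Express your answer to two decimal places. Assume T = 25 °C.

pH = 2.77

HNO2 ⇌ NO2- + H+
Ka = 10^(−3.36) = 4.37 × 10^-4
From the ICE table, Ka = x²/(0.0083 − x) = 4.37 × 10^-4.
x is not negligible relative to C₀; solve x² + 0.000437·x − 3.63e-06 = 0.
x = (−Ka + √(Ka² + 4·Ka·C₀))/2 = 1.70 × 10^-3 M
pH = −log(1.70 × 10^-3) = 2.77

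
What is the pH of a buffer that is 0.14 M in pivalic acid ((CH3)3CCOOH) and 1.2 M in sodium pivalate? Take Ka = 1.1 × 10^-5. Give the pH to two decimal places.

pH = 5.89

pKa = −log(1.1 × 10^-5) = 4.959
Using pH = pKa + log([base]/[acid]) with [base]/[acid] = 1.2/0.14:
pH = 4.959 + (+0.933) = 5.89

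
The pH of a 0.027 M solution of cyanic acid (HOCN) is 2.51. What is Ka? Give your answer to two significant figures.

Ka = 4.0 × 10^-4

[H+] = 10^(-2.51) = 3.09 × 10^-3 M
At equilibrium [HA] = 0.027 − 3.09 × 10^-3 = 2.39 × 10^-2 M
Ka = [H+][A-]/[HA] = (3.09 × 10^-3)² / 2.39 × 10^-2 = 4.0 × 10^-4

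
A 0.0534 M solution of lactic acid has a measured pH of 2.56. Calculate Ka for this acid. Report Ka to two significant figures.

[H+] = 10^(-2.56) = 2.75 × 10^-3 M
At equilibrium [HA] = 0.0534 − 2.75 × 10^-3 = 5.07 × 10^-2 M
Ka = [H+][A-]/[HA] = (2.75 × 10^-3)² / 5.07 × 10^-2 = 1.5 × 10^-4

Ka = 1.5 × 10^-4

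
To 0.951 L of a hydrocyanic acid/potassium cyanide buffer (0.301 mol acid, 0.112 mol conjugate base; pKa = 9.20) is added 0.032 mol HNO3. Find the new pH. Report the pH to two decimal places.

After neutralization: n(HCN) = 0.333 mol, n(CN-) = 0.08 mol.
pH = pKa + log(n_CN-/n_HCN) = 9.20 + log(0.08/0.333) = 9.20 + (-0.619)

pH = 8.58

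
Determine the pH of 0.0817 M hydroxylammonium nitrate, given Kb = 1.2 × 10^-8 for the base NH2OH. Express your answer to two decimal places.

NH3OH+ is the conjugate acid of the weak base NH2OH.
Ka = Kw/Kb = 1.0×10^-14 / 1.2 × 10^-8 = 8.33 × 10^-7
Ka = [H+]²/(0.0817 − [H+]) = 8.33 × 10^-7
Since Ka ≪ C₀, [H+] ≈ √(Ka·C₀) = 2.61 × 10^-4 M.
pH = −log[H+] = −log(2.61 × 10^-4) = 3.58

pH = 3.58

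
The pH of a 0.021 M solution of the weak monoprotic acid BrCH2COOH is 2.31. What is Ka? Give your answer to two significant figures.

Ka = 1.5 × 10^-3

[H+] = 10^(-2.31) = 4.90 × 10^-3 M
At equilibrium [HA] = 0.021 − 4.90 × 10^-3 = 1.61 × 10^-2 M
Ka = [H+][A-]/[HA] = (4.90 × 10^-3)² / 1.61 × 10^-2 = 1.5 × 10^-3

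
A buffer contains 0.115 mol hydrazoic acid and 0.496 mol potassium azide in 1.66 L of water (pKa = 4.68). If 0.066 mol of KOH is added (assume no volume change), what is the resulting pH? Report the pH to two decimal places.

pH = 5.74

After neutralization: n(HN3) = 0.049 mol, n(N3-) = 0.562 mol.
Henderson–Hasselbalch with mole ratio 0.562/0.049: pH = 4.68 + (+1.060)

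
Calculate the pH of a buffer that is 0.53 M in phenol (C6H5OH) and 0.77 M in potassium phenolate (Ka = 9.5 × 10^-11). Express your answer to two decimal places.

pH = 10.18

pKa = −log(9.5 × 10^-11) = 10.022
Henderson–Hasselbalch: pH = pKa + log([C6H5O-]/[C6H5OH]) = 10.022 + log(0.77/0.53)
pH = 10.022 + (+0.162) = 10.18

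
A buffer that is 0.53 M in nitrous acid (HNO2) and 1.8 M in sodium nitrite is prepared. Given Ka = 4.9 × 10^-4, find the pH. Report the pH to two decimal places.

pH = 3.84

pKa = −log(4.9 × 10^-4) = 3.310
Henderson–Hasselbalch: pH = pKa + log([NO2-]/[HNO2]) = 3.310 + log(1.8/0.53)
pH = 3.310 + (+0.531) = 3.84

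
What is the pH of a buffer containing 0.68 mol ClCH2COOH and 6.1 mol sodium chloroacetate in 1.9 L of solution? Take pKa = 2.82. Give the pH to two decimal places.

pH = 3.77

Using pH = pKa + log([base]/[acid]) with [base]/[acid] = 6.1/0.68:
pH = 2.82 + (+0.953) = 3.77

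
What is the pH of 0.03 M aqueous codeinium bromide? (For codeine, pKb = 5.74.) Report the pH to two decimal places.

C18H22NO3+ is the conjugate acid of the weak base C18H21NO3.
Kb = 10^(−5.74) = 1.82 × 10^-6
Ka = Kw/Kb = 1.0×10^-14 / 1.82 × 10^-6 = 5.49 × 10^-9
Let x = [H+] at equilibrium. Ka = x²/(0.03 − x).
Assume x ≪ 0.03: x ≈ √(5.49 × 10^-9 × 0.03) = 1.28 × 10^-5 M
(x/C₀ = 0.043% < 5%, so the approximation holds.)
pH = −log[H+] = −log(1.28 × 10^-5) = 4.89

pH = 4.89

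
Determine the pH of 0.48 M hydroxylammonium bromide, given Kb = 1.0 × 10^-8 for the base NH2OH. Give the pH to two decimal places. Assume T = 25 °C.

pH = 3.16

NH3OH+ is the conjugate acid of the weak base NH2OH.
Ka = Kw/Kb = 1.0×10^-14 / 1.0 × 10^-8 = 1.00 × 10^-6
Let x = [H+] at equilibrium. Ka = x²/(0.48 − x).
Since Ka ≪ C₀, x ≈ √(Ka·C₀) = 6.93 × 10^-4 M.
(x/C₀ = 0.14% < 5%, so the approximation holds.)
pH = −log[H+] = −log(6.93 × 10^-4) = 3.16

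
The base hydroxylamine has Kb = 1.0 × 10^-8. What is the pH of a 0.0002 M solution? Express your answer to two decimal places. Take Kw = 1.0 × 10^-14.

NH2OH + H2O ⇌ NH3OH+ + OH-
From the ICE table, Kb = x²/(0.0002 − x) = 1.0 × 10^-8.
Assume x ≪ 0.0002: x ≈ √(1.0 × 10^-8 × 0.0002) = 1.41 × 10^-6 M
(x/C₀ = 0.71% < 5%, so the approximation holds.)
pOH = −log(1.41 × 10^-6) = 5.85; pH = 14.00 − 5.85 = 8.15

pH = 8.15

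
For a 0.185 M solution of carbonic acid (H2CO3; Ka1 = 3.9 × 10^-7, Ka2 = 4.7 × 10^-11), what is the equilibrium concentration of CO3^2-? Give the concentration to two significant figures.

4.7 × 10^-11 M

First ionization gives [H+] ≈ [HCO3-] = 2.69 × 10^-4 M.
Second step: Ka2 = [H+][CO3^2-]/[HCO3-] ≈ [CO3^2-] (since [H+] ≈ [HCO3-]).
So [CO3^2-] ≈ Ka2.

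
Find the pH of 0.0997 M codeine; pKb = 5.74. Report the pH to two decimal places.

pH = 10.63

C18H21NO3 + H2O ⇌ C18H22NO3+ + OH-
Kb = 10^(−5.74) = 1.82 × 10^-6
From the ICE table, Kb = [OH-]²/(0.0997 − [OH-]) = 1.82 × 10^-6.
Since Kb ≪ C₀, [OH-] ≈ √(Kb·C₀) = 4.26 × 10^-4 M.
Check: 0.43% ionized — well under 5%, approximation valid.
pOH = 3.37, so pH = 14.00 − pOH = 10.63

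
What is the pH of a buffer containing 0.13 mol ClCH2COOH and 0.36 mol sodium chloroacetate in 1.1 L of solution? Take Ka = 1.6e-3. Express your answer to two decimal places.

pKa = −log(1.6 × 10^-3) = 2.796
Using pH = pKa + log([base]/[acid]) with [base]/[acid] = 0.36/0.13:
pH = 2.796 + (+0.442) = 3.24

pH = 3.24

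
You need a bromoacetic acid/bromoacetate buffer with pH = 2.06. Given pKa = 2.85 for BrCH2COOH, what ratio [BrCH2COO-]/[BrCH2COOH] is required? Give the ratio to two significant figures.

pH = pKa + log(r) ⇒ log(r) = 2.06 − 2.85 = -0.79
r = [BrCH2COO-]/[BrCH2COOH] = 10^(-0.79) = 0.162

ratio = 0.16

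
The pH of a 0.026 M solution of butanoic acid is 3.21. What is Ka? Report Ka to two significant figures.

Ka = 1.5 × 10^-5

[H+] = 10^(-3.21) = 6.17 × 10^-4 M
At equilibrium [HA] = 0.026 − 6.17 × 10^-4 = 2.54 × 10^-2 M
Ka = [H+][A-]/[HA] = (6.17 × 10^-4)² / 2.54 × 10^-2 = 1.5 × 10^-5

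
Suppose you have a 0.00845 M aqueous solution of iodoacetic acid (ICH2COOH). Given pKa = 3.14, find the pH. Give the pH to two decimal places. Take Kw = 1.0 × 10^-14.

ICH2COOH ⇌ ICH2COO- + H+
Ka = 10^(−3.14) = 7.24 × 10^-4
From the ICE table, Ka = [H+]²/(0.00845 − [H+]) = 7.24 × 10^-4.
Here C₀/Ka ≈ 11.7, so the small-[H+] approximation fails. Use the quadratic:
[H+] = [−0.000724 + √(0.000724² + 2.45e-05)]/2 = 2.14 × 10^-3 M
pH = −log[H+] = −log(2.14 × 10^-3) = 2.67

pH = 2.67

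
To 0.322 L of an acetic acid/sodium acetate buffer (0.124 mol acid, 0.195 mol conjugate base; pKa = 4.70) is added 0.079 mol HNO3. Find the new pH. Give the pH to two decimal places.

pH = 4.46

Added H+ converts CH3COO- to CH3COOH: CH3COOH → 0.203 mol, CH3COO- → 0.116 mol.
pH = pKa + log([A⁻]/[HA]) = 4.70 + log(0.116/0.203) = 4.70 -0.243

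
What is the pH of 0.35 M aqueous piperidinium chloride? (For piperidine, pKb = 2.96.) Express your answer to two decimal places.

C5H10NH2+ is the conjugate acid of the weak base C5H10NH.
Kb = 10^(−2.96) = 1.10 × 10^-3
Ka = Kw/Kb = 1.0×10^-14 / 1.10 × 10^-3 = 9.09 × 10^-12
Ka = [H+]²/(0.35 − [H+]) = 9.09 × 10^-12
Assume [H+] ≪ 0.35: [H+] ≈ √(9.09 × 10^-12 × 0.35) = 1.78 × 10^-6 M
pH = −log[H+] = −log(1.78 × 10^-6) = 5.75

pH = 5.75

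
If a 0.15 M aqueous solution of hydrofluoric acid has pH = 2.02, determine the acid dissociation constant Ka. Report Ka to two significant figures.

Ka = 6.5 × 10^-4

[H+] = 10^(-2.02) = 9.55 × 10^-3 M
At equilibrium [HA] = 0.15 − 9.55 × 10^-3 = 1.40 × 10^-1 M
Ka = [H+][A-]/[HA] = (9.55 × 10^-3)² / 1.40 × 10^-1 = 6.5 × 10^-4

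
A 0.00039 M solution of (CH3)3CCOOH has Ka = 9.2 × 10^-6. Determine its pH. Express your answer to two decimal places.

(CH3)3CCOOH ⇌ (CH3)3CCOO- + H+
From the ICE table, Ka = x²/(0.00039 − x) = 9.2 × 10^-6.
x is not negligible relative to C₀; solve x² + 9.2e-06·x − 3.59e-09 = 0.
x = [−9.2e-06 + √(9.2e-06² + 1.44e-08)]/2 = 5.55 × 10^-5 M
pH = −log[H+] = −log(5.55 × 10^-5) = 4.26

pH = 4.26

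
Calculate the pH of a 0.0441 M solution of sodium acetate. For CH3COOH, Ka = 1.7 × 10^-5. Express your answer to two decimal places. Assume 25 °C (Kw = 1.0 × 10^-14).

CH3COO- is the conjugate base of the weak acid CH3COOH.
Kb = Kw/Ka = 1.0×10^-14 / 1.7 × 10^-5 = 5.88 × 10^-10
From the ICE table, Kb = [OH-]²/(0.0441 − [OH-]) = 5.88 × 10^-10.
Assume [OH-] ≪ 0.0441: [OH-] ≈ √(5.88 × 10^-10 × 0.0441) = 5.09 × 10^-6 M
([OH-]/C₀ = 0.012% < 5%, so the approximation holds.)
pOH = 5.29, so pH = 14.00 − pOH = 8.71

pH = 8.71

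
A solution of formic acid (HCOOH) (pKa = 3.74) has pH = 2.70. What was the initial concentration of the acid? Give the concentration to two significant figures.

C₀ = 2.4 × 10^-2 M

[H+] = 10^(-2.70) = 2.00 × 10^-3 M = x
Ka = 10^(−3.74) = 1.82 × 10^-4
Ka = x²/(C₀ − x) ⇒ C₀ = x + x²/Ka
C₀ = 2.00 × 10^-3 + (2.00 × 10^-3)²/(1.82 × 10^-4) = 2.40 × 10^-2 M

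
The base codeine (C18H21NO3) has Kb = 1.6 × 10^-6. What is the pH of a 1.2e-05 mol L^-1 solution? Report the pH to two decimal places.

C18H21NO3 + H2O ⇌ C18H22NO3+ + OH-
From the ICE table, Kb = x²/(1.2e-05 − x) = 1.6 × 10^-6.
The 5% rule fails; solving x² + Kb·x − Kb·C₀ = 0 exactly:
x = (−Kb + √(Kb² + 4·Kb·C₀))/2 = 3.65 × 10^-6 M
pOH = 5.44, so pH = 14.00 − pOH = 8.56

pH = 8.56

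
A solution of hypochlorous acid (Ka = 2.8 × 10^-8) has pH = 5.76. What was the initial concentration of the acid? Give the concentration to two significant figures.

[H+] = 10^(-5.76) = 1.74 × 10^-6 M = x
Ka = x²/(C₀ − x) ⇒ C₀ = x + x²/Ka
C₀ = 1.74 × 10^-6 + (1.74 × 10^-6)²/(2.8 × 10^-8) = 1.10 × 10^-4 M

C₀ = 1.1 × 10^-4 M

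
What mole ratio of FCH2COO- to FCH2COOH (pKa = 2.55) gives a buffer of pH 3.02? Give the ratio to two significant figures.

ratio = 3.0

pH = pKa + log(r) ⇒ log(r) = 3.02 − 2.55 = +0.47
r = [FCH2COO-]/[FCH2COOH] = 10^(+0.47) = 2.95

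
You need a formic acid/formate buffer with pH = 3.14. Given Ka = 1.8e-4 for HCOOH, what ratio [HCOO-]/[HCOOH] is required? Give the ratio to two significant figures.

ratio = 0.25

pKa = -log(1.8 × 10^-4) = 3.745
pH = pKa + log(r) ⇒ log(r) = 3.14 − 3.745 = -0.605
r = [HCOO-]/[HCOOH] = 10^(-0.605) = 0.248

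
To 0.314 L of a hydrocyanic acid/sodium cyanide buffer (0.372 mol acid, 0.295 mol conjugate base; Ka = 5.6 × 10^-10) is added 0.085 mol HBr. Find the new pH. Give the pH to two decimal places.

pH = 8.91

Added H+ converts CN- to HCN: HCN → 0.457 mol, CN- → 0.21 mol.
pKa = −log(5.6 × 10^-10) = 9.252
pH = pKa + log([A⁻]/[HA]) = 9.252 + log(0.21/0.457) = 9.252 -0.338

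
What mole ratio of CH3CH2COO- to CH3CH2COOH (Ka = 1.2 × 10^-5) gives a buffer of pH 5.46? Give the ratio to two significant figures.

ratio = 3.5

pKa = -log(1.2 × 10^-5) = 4.921
pH = pKa + log(r) ⇒ log(r) = 5.46 − 4.921 = +0.539
r = [CH3CH2COO-]/[CH3CH2COOH] = 10^(+0.539) = 3.46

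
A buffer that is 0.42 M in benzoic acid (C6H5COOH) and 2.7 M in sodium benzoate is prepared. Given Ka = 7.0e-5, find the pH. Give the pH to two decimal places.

pKa = −log(7.0 × 10^-5) = 4.155
Using pH = pKa + log([base]/[acid]) with [base]/[acid] = 2.7/0.42:
pH = 4.155 + (+0.808) = 4.96

pH = 4.96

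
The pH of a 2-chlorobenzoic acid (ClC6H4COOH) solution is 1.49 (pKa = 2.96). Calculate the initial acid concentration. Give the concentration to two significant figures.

C₀ = 9.9 × 10^-1 M

[H+] = 10^(-1.49) = 3.24 × 10^-2 M = x
Ka = 10^(−2.96) = 1.10 × 10^-3
Ka = x²/(C₀ − x) ⇒ C₀ = x + x²/Ka
C₀ = 3.24 × 10^-2 + (3.24 × 10^-2)²/(1.10 × 10^-3) = 9.87 × 10^-1 M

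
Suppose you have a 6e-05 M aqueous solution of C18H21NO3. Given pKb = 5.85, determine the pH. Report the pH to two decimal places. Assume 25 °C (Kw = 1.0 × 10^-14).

C18H21NO3 + H2O ⇌ C18H22NO3+ + OH-
Kb = 10^(−5.85) = 1.41 × 10^-6
Let x = [OH-] at equilibrium. Kb = x²/(6e-05 − x).
Here C₀/Kb ≈ 42.6, so the small-x approximation fails. Use the quadratic:
x = [−1.41e-06 + √(1.41e-06² + 3.38e-10)]/2 = 8.52 × 10^-6 M
pOH = 5.07, so pH = 14.00 − pOH = 8.93

pH = 8.93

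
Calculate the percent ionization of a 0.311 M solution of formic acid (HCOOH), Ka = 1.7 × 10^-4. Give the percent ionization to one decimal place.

2.3%

HCOOH ⇌ HCOO- + H+; let x = [H+] at equilibrium.
x ≈ √(Ka·C₀) = √(1.7 × 10^-4 × 0.311) = 7.27 × 10^-3 M
% ionization = x/C₀ × 100% = 7.27 × 10^-3/0.311 × 100% = 2.3%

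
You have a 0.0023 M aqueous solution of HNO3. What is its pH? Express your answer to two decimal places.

pH = 2.64

HNO3 is a strong acid and dissociates completely, so [H+] = 0.0023 M.
pH = -log(0.0023) = 2.64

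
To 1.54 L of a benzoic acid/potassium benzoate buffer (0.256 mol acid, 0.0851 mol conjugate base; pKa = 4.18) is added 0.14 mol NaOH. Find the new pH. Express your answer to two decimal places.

pH = 4.47

After neutralization: n(C6H5COOH) = 0.116 mol, n(C6H5COO-) = 0.225 mol.
Henderson–Hasselbalch with mole ratio 0.225/0.116: pH = 4.18 + (+0.288)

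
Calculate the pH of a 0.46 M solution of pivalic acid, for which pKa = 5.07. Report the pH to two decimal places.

pH = 2.70

(CH3)3CCOOH ⇌ (CH3)3CCOO- + H+
Ka = 10^(−5.07) = 8.51 × 10^-6
Ka = x²/(0.46 − x) = 8.51 × 10^-6
Assume x ≪ 0.46: x ≈ √(8.51 × 10^-6 × 0.46) = 1.98 × 10^-3 M
(x/C₀ = 0.43% < 5%, so the approximation holds.)
pH = −log[H+] = −log(1.98 × 10^-3) = 2.70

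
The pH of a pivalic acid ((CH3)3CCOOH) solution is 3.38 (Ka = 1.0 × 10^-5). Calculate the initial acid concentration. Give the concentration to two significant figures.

C₀ = 1.8 × 10^-2 M

[H+] = 10^(-3.38) = 4.17 × 10^-4 M = x
Ka = x²/(C₀ − x) ⇒ C₀ = x + x²/Ka
C₀ = 4.17 × 10^-4 + (4.17 × 10^-4)²/(1.0 × 10^-5) = 1.78 × 10^-2 M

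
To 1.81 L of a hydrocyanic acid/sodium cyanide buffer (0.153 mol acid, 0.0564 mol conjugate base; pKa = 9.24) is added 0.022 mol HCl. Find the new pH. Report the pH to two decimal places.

pH = 8.53

After neutralization: n(HCN) = 0.175 mol, n(CN-) = 0.0344 mol.
Henderson–Hasselbalch with mole ratio 0.0344/0.175: pH = 9.24 + (-0.706)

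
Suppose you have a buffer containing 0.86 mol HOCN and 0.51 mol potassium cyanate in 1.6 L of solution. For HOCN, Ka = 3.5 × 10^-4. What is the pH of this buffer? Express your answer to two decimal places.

pKa = −log(3.5 × 10^-4) = 3.456
pH = pKa + log([A⁻]/[HA]) = 3.456 + log(0.51/0.86)
pH = 3.456 + (-0.227) = 3.23

pH = 3.23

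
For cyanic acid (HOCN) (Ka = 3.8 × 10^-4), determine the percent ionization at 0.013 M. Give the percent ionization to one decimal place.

15.7%

HOCN ⇌ OCN- + H+; let x = [H+] at equilibrium.
Ka = x²/(C₀ − x); solving the quadratic gives x = 2.04 × 10^-3 M.
Fraction ionized = 2.04 × 10^-3 / 0.013 = 0.1569 → 15.7%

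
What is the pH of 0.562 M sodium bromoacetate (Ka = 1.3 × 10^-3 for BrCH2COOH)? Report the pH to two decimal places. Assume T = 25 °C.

pH = 8.32

BrCH2COO- is the conjugate base of the weak acid BrCH2COOH.
Kb = Kw/Ka = 1.0×10^-14 / 1.3 × 10^-3 = 7.69 × 10^-12
Kb = [OH-]²/(0.562 − [OH-]) = 7.69 × 10^-12
Neglecting [OH-] in the denominator: [OH-] = √(7.69 × 10^-12 × 0.562) = 2.08 × 10^-6 M
([OH-]/C₀ = 0.00037% < 5%, so the approximation holds.)
pOH = −log(2.08 × 10^-6) = 5.68; pH = 14.00 − 5.68 = 8.32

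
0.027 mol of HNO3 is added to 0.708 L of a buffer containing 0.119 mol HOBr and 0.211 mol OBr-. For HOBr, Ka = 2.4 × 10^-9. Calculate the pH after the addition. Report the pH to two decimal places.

After neutralization: n(HOBr) = 0.146 mol, n(OBr-) = 0.184 mol.
pKa = −log(2.4 × 10^-9) = 8.620
pH = pKa + log([A⁻]/[HA]) = 8.620 + log(0.184/0.146) = 8.620 +0.100

pH = 8.72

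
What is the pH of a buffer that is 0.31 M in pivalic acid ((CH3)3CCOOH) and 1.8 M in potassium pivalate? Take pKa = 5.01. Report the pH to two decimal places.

pH = pKa + log([A⁻]/[HA]) = 5.01 + log(1.8/0.31)
pH = 5.01 + (+0.764) = 5.77

pH = 5.77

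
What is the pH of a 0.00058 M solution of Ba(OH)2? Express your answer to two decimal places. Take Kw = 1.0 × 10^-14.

pH = 11.06

Ba(OH)2 is a strong base (each formula unit releases 2 OH-); [OH-] = 0.00116 M.
pOH = -log(0.00116) = 2.94
pH = 14.00 - 2.94 = 11.06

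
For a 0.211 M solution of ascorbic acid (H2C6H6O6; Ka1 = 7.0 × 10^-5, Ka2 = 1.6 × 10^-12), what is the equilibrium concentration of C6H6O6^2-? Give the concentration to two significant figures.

First ionization gives [H+] ≈ [HC6H6O6-] = 3.84 × 10^-3 M.
Second step: Ka2 = [H+][C6H6O6^2-]/[HC6H6O6-] ≈ [C6H6O6^2-] (since [H+] ≈ [HC6H6O6-]).
So [C6H6O6^2-] ≈ Ka2.

1.6 × 10^-12 M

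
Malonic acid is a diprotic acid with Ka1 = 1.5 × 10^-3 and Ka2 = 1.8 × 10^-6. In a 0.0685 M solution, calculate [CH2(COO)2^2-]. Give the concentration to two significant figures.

1.8 × 10^-6 M

First ionization gives [H+] ≈ [CH2(COOH)COO-] = 9.41 × 10^-3 M.
Second step: Ka2 = [H+][CH2(COO)2^2-]/[CH2(COOH)COO-] ≈ [CH2(COO)2^2-] (since [H+] ≈ [CH2(COOH)COO-]).
So [CH2(COO)2^2-] ≈ Ka2.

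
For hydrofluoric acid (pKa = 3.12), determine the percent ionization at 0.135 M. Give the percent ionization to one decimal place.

7.2%

HF ⇌ F- + H+; let x = [H+] at equilibrium.
Ka = 10^(−3.12) = 7.59 × 10^-4
Solve x² + 0.000759x − 0.000102 = 0 → x = 9.75 × 10^-3 M
Fraction ionized = 9.75 × 10^-3 / 0.135 = 0.0722 → 7.2%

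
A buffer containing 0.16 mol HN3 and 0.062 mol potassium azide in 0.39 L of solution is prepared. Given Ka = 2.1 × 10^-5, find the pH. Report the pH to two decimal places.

pKa = −log(2.1 × 10^-5) = 4.678
Henderson–Hasselbalch: pH = pKa + log([N3-]/[HN3]) = 4.678 + log(0.062/0.16)
pH = 4.678 + (-0.412) = 4.27

pH = 4.27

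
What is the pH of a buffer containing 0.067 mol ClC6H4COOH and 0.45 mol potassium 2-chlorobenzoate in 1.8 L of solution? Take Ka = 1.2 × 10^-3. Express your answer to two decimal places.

pKa = −log(1.2 × 10^-3) = 2.921
Using pH = pKa + log([base]/[acid]) with [base]/[acid] = 0.45/0.067:
pH = 2.921 + (+0.827) = 3.75

pH = 3.75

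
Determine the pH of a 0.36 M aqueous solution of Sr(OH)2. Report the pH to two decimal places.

Sr(OH)2 is a strong base (each formula unit releases 2 OH-); [OH-] = 0.72 M.
pOH = -log(0.72) = 0.14
pH = 14.00 - 0.14 = 13.86

pH = 13.86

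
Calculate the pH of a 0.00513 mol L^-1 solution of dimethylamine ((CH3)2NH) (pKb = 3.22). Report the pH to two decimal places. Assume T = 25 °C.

(CH3)2NH + H2O ⇌ (CH3)2NH2+ + OH-
Kb = 10^(−3.22) = 6.03 × 10^-4
Let x = [OH-] at equilibrium. Kb = x²/(0.00513 − x).
Here C₀/Kb ≈ 8.51, so the small-x approximation fails. Use the quadratic:
x = [−0.000603 + √(0.000603² + 1.24e-05)]/2 = 1.48 × 10^-3 M
pOH = 2.83, so pH = 14.00 − pOH = 11.17

pH = 11.17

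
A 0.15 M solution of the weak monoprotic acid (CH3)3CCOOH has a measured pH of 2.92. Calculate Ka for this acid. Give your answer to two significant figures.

[H+] = 10^(-2.92) = 1.20 × 10^-3 M
At equilibrium [HA] = 0.15 − 1.20 × 10^-3 = 1.49 × 10^-1 M
Ka = [H+][A-]/[HA] = (1.20 × 10^-3)² / 1.49 × 10^-1 = 9.7 × 10^-6

Ka = 9.7 × 10^-6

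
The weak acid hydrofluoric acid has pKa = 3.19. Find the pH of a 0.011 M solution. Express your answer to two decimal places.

pH = 2.63

HF ⇌ F- + H+
Ka = 10^(−3.19) = 6.46 × 10^-4
Ka = x²/(0.011 − x) = 6.46 × 10^-4
Here C₀/Ka ≈ 17, so the small-x approximation fails. Use the quadratic:
x = (−Ka + √(Ka² + 4·Ka·C₀))/2 = 2.36 × 10^-3 M
pH = −log[H+] = −log(2.36 × 10^-3) = 2.63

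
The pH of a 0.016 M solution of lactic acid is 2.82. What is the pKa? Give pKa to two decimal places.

[H+] = 10^(-2.82) = 1.51 × 10^-3 M
At equilibrium [HA] = 0.016 − 1.51 × 10^-3 = 1.45 × 10^-2 M
Ka = [H+][A-]/[HA] = (1.51 × 10^-3)² / 1.45 × 10^-2 = 1.57 × 10^-4
pKa = -log(1.57 × 10^-4) = 3.80

pKa = 3.80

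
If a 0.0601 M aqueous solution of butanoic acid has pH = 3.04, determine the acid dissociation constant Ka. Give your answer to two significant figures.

[H+] = 10^(-3.04) = 9.12 × 10^-4 M
At equilibrium [HA] = 0.0601 − 9.12 × 10^-4 = 5.92 × 10^-2 M
Ka = [H+][A-]/[HA] = (9.12 × 10^-4)² / 5.92 × 10^-2 = 1.4 × 10^-5

Ka = 1.4 × 10^-5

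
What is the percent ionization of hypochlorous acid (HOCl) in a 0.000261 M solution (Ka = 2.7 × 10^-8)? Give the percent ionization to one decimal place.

1.0%

HOCl ⇌ OCl- + H+; let x = [H+] at equilibrium.
x ≈ √(Ka·C₀) = √(2.7 × 10^-8 × 0.000261) = 2.65 × 10^-6 M
Fraction ionized = 2.65 × 10^-6 / 0.000261 = 0.0102 → 1.0%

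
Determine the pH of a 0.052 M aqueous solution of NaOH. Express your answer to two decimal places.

NaOH is a strong base; [OH-] = 0.052 M.
pOH = -log(0.052) = 1.28
pH = 14.00 - 1.28 = 12.72

pH = 12.72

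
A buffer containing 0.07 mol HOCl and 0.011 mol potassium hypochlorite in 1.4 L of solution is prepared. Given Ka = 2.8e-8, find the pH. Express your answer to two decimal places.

pH = 6.75

pKa = −log(2.8 × 10^-8) = 7.553
Using pH = pKa + log([base]/[acid]) with [base]/[acid] = 0.011/0.07:
pH = 7.553 + (-0.804) = 6.75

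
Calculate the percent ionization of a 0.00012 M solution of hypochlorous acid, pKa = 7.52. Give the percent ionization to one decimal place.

1.6%

HOCl ⇌ OCl- + H+; let x = [H+] at equilibrium.
Ka = 10^(−7.52) = 3.02 × 10^-8
x ≈ √(Ka·C₀) = √(3.02 × 10^-8 × 0.00012) = 1.90 × 10^-6 M
% ionization = x/C₀ × 100% = 1.90 × 10^-6/0.00012 × 100% = 1.6%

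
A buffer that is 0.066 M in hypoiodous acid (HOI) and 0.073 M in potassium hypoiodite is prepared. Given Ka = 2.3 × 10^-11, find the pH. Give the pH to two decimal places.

pH = 10.68

pKa = −log(2.3 × 10^-11) = 10.638
Henderson–Hasselbalch: pH = pKa + log([OI-]/[HOI]) = 10.638 + log(0.073/0.066)
pH = 10.638 + (+0.044) = 10.68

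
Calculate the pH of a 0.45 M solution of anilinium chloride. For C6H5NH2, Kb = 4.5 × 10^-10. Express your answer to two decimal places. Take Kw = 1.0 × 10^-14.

pH = 2.50

C6H5NH3+ is the conjugate acid of the weak base C6H5NH2.
Ka = Kw/Kb = 1.0×10^-14 / 4.5 × 10^-10 = 2.22 × 10^-5
From the ICE table, Ka = x²/(0.45 − x) = 2.22 × 10^-5.
Since Ka ≪ C₀, x ≈ √(Ka·C₀) = 3.16 × 10^-3 M.
pH = −log[H+] = −log(3.16 × 10^-3) = 2.50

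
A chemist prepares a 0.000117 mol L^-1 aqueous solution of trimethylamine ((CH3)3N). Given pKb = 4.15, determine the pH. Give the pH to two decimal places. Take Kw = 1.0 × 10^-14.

(CH3)3N + H2O ⇌ (CH3)3NH+ + OH-
Kb = 10^(−4.15) = 7.08 × 10^-5
Kb = x²/(0.000117 − x) = 7.08 × 10^-5
Here C₀/Kb ≈ 1.65, so the small-x approximation fails. Use the quadratic:
x = [−7.08e-05 + √(7.08e-05² + 3.31e-08)]/2 = 6.23 × 10^-5 M
pOH = −log(6.23 × 10^-5) = 4.21; pH = 14.00 − 4.21 = 9.79

pH = 9.79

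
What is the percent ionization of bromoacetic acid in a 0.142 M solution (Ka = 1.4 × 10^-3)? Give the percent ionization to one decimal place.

BrCH2COOH ⇌ BrCH2COO- + H+; let x = [H+] at equilibrium.
Solve x² + 0.0014x − 0.000199 = 0 → x = 1.34 × 10^-2 M
% ionization = x/C₀ × 100% = 1.34 × 10^-2/0.142 × 100% = 9.4%

9.4%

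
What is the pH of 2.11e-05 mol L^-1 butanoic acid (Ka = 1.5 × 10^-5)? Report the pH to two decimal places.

CH3(CH2)2COOH ⇌ CH3(CH2)2COO- + H+
Ka = [H+]²/(2.11e-05 − [H+]) = 1.5 × 10^-5
The 5% rule fails; solving [H+]² + Ka·[H+] − Ka·C₀ = 0 exactly:
[H+] = (−Ka + √(Ka² + 4·Ka·C₀))/2 = 1.18 × 10^-5 M
pH = −log[H+] = −log(1.18 × 10^-5) = 4.93

pH = 4.93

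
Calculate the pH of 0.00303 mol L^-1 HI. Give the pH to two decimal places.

pH = 2.52

HI is a strong acid and dissociates completely, so [H+] = 0.00303 M.
pH = -log(0.00303) = 2.52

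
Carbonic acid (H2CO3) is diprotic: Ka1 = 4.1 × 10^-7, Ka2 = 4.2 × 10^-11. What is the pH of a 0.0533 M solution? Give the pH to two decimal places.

Since Ka1 ≫ Ka2, the first ionization dominates [H+].
Ka1 = x²/(0.0533 − x) = 4.1 × 10^-7
x ≈ √(4.1 × 10^-7 × 0.0533) = 1.48 × 10^-4 M
pH = −log(1.48 × 10^-4) = 3.83

pH = 3.83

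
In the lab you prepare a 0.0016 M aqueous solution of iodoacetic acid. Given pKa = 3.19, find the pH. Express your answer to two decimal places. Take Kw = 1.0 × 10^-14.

ICH2COOH ⇌ ICH2COO- + H+
Ka = 10^(−3.19) = 6.46 × 10^-4
Let x = [H+] at equilibrium. Ka = x²/(0.0016 − x).
Here C₀/Ka ≈ 2.48, so the small-x approximation fails. Use the quadratic:
x = [−0.000646 + √(0.000646² + 4.13e-06)]/2 = 7.44 × 10^-4 M
pH = −log(7.44 × 10^-4) = 3.13

pH = 3.13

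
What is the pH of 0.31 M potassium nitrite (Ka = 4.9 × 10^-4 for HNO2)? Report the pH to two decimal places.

NO2- is the conjugate base of the weak acid HNO2.
Kb = Kw/Ka = 1.0×10^-14 / 4.9 × 10^-4 = 2.04 × 10^-11
Let x = [OH-] at equilibrium. Kb = x²/(0.31 − x).
Neglecting x in the denominator: x = √(2.04 × 10^-11 × 0.31) = 2.51 × 10^-6 M
(x/C₀ = 0.00081% < 5%, so the approximation holds.)
pOH = 5.60, so pH = 14.00 − pOH = 8.40

pH = 8.40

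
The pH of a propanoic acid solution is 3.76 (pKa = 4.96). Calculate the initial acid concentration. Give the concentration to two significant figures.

[H+] = 10^(-3.76) = 1.74 × 10^-4 M = x
Ka = 10^(−4.96) = 1.10 × 10^-5
Ka = x²/(C₀ − x) ⇒ C₀ = x + x²/Ka
C₀ = 1.74 × 10^-4 + (1.74 × 10^-4)²/(1.10 × 10^-5) = 2.93 × 10^-3 M

C₀ = 2.9 × 10^-3 M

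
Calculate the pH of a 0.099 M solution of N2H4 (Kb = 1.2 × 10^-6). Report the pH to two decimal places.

N2H4 + H2O ⇌ N2H5+ + OH-
From the ICE table, Kb = [OH-]²/(0.099 − [OH-]) = 1.2 × 10^-6.
Neglecting [OH-] in the denominator: [OH-] = √(1.2 × 10^-6 × 0.099) = 3.45 × 10^-4 M
([OH-]/C₀ = 0.35% < 5%, so the approximation holds.)
pOH = −log(3.45 × 10^-4) = 3.46; pH = 14.00 − 3.46 = 10.54

pH = 10.54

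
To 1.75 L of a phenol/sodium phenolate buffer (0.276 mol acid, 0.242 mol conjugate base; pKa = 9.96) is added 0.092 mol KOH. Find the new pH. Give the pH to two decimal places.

After neutralization: n(C6H5OH) = 0.184 mol, n(C6H5O-) = 0.334 mol.
pH = pKa + log([A⁻]/[HA]) = 9.96 + log(0.334/0.184) = 9.96 +0.259

pH = 10.22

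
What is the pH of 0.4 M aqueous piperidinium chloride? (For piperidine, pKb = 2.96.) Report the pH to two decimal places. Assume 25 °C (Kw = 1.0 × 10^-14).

pH = 5.72

C5H10NH2+ is the conjugate acid of the weak base C5H10NH.
Kb = 10^(−2.96) = 1.10 × 10^-3
Ka = Kw/Kb = 1.0×10^-14 / 1.10 × 10^-3 = 9.09 × 10^-12
Ka = [H+]²/(0.4 − [H+]) = 9.09 × 10^-12
Assume [H+] ≪ 0.4: [H+] ≈ √(9.09 × 10^-12 × 0.4) = 1.91 × 10^-6 M
pH = −log(1.91 × 10^-6) = 5.72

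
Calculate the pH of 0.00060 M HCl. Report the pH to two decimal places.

HCl is a strong acid and dissociates completely, so [H+] = 0.00060 M.
pH = -log(0.0006) = 3.22

pH = 3.22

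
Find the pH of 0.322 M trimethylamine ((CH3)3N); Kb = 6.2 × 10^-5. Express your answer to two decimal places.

pH = 11.65

(CH3)3N + H2O ⇌ (CH3)3NH+ + OH-
From the ICE table, Kb = [OH-]²/(0.322 − [OH-]) = 6.2 × 10^-5.
Since Kb ≪ C₀, [OH-] ≈ √(Kb·C₀) = 4.47 × 10^-3 M.
pOH = −log(4.47 × 10^-3) = 2.35; pH = 14.00 − 2.35 = 11.65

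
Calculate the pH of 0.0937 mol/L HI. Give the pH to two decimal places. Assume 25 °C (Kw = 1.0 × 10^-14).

pH = 1.03

HI is a strong acid and dissociates completely, so [H+] = 0.0937 M.
pH = -log(0.0937) = 1.03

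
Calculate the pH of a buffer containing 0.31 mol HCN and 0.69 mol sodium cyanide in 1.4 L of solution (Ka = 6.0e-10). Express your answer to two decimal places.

pKa = −log(6.0 × 10^-10) = 9.222
Using pH = pKa + log([base]/[acid]) with [base]/[acid] = 0.69/0.31:
pH = 9.222 + (+0.347) = 9.57

pH = 9.57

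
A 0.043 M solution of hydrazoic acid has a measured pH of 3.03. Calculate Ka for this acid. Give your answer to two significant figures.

Ka = 2.1 × 10^-5

[H+] = 10^(-3.03) = 9.33 × 10^-4 M
At equilibrium [HA] = 0.043 − 9.33 × 10^-4 = 4.21 × 10^-2 M
Ka = [H+][A-]/[HA] = (9.33 × 10^-4)² / 4.21 × 10^-2 = 2.1 × 10^-5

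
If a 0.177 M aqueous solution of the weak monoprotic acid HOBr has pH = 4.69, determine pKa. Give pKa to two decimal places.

[H+] = 10^(-4.69) = 2.04 × 10^-5 M
At equilibrium [HA] = 0.177 − 2.04 × 10^-5 = 1.77 × 10^-1 M
Ka = [H+][A-]/[HA] = (2.04 × 10^-5)² / 1.77 × 10^-1 = 2.35 × 10^-9
pKa = -log(2.35 × 10^-9) = 8.63

pKa = 8.63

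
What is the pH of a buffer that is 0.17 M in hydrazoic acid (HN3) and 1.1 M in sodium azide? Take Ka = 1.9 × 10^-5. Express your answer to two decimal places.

pH = 5.53

pKa = −log(1.9 × 10^-5) = 4.721
Henderson–Hasselbalch: pH = pKa + log([N3-]/[HN3]) = 4.721 + log(1.1/0.17)
pH = 4.721 + (+0.811) = 5.53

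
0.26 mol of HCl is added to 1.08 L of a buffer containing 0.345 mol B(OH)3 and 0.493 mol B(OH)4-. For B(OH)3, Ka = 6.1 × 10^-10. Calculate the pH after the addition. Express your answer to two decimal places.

pH = 8.80

After neutralization: n(B(OH)3) = 0.605 mol, n(B(OH)4-) = 0.233 mol.
pKa = −log(6.1 × 10^-10) = 9.215
pH = pKa + log([A⁻]/[HA]) = 9.215 + log(0.233/0.605) = 9.215 -0.414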